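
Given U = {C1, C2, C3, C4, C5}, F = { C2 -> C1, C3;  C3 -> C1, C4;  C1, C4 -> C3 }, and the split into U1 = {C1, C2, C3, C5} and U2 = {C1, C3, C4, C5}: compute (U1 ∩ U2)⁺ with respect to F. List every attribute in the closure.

C1, C3, C4, C5

U1 ∩ U2 = {C1, C3, C5}.
C3 → C1, C4 applies, adding C4
Closure: {C1, C3, C4, C5}.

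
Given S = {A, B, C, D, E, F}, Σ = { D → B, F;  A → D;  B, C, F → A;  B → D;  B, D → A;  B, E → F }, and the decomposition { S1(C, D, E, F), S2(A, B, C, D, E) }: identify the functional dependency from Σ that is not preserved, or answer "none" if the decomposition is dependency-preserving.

none

D → B, F: restricted closure across fragments reaches B, F.
A → D lies within S2.
B, C, F → A: restricted closure across fragments reaches A.
B → D lies within S2.
B, D → A lies within S2.
B, E → F: restricted closure across fragments reaches F.
Every dependency is enforceable on the fragments, so the decomposition is dependency-preserving.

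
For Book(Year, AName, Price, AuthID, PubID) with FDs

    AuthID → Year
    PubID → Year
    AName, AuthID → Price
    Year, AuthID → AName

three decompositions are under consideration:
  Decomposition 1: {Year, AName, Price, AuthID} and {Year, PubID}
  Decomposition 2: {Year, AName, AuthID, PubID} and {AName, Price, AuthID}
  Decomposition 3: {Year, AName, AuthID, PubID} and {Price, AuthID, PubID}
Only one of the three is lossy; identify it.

Decomposition 1

Decomposition 1: common = {Year}, closure = {Year} → lossy.
Decomposition 2: common = {AName, AuthID}, closure = {Year, AName, Price, AuthID} → lossless.
Decomposition 3: common = {AuthID, PubID}, closure = {Year, AName, Price, AuthID, PubID} → lossless.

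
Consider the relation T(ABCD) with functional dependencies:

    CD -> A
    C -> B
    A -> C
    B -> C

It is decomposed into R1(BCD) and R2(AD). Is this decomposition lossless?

No

Common attributes: R1 ∩ R2 = {D}.
No dependency enlarges {D}, so (D)⁺ = {D}.
The closure contains neither all of R1 = {BCD} nor all of R2 = {AD}, so the common attributes are not a superkey of either fragment. The join is lossy.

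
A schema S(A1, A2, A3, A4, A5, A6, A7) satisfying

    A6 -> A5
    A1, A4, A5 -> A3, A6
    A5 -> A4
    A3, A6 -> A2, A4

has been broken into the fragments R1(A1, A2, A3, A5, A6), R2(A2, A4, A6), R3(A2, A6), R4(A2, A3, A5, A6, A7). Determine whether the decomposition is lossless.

Chase test. Columns are A1, A2, A3, A4, A5, A6, A7; row i has aⱼ where attribute j ∈ Ri, else bᵢⱼ.
Initial tableau (one row per fragment):
  row 1: a1 a2 a3 b14 a5 a6 b17
  row 2: b21 a2 b23 a4 b25 a6 b27
  row 3: b31 a2 b33 b34 b35 a6 b37
  row 4: b41 a2 a3 b44 a5 a6 a7
Rows 1 and 2 agree on A6; apply A6→A5 and equate their A5 entries.
Rows 1 and 3 agree on A6; apply A6→A5 and equate their A5 entries.
Rows 1 and 2 agree on A5; apply A5→A4 and equate their A4 entries.
Rows 1 and 3 agree on A5; apply A5→A4 and equate their A4 entries.
Rows 1 and 4 agree on A5; apply A5→A4 and equate their A4 entries.
No row becomes fully distinguished — the join is lossy.

No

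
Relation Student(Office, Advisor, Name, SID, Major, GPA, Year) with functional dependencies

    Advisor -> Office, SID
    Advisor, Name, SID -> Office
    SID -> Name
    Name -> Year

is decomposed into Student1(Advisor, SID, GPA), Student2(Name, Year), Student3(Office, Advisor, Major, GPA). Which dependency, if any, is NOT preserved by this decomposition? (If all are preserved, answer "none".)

SID -> Name

Check SID → Name: no single fragment contains all of {Name, SID}, and the restricted closure of {SID} across the fragments never reaches {Name}.
Advisor → Office, SID is preserved.
Advisor, Name, SID → Office is preserved.
Name → Year is preserved.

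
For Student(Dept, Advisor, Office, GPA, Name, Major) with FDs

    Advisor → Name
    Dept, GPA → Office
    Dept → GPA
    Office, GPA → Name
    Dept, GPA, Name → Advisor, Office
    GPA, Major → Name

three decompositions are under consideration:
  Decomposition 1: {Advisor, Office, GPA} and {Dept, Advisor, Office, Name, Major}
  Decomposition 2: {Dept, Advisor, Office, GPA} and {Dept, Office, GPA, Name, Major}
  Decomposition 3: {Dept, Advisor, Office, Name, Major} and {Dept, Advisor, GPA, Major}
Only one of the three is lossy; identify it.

Decomposition 1

Decomposition 1: common = {Advisor, Office}, closure = {Advisor, Office, Name} → lossy.
Decomposition 2: common = {Dept, Office, GPA}, closure = {Dept, Advisor, Office, GPA, Name} → lossless.
Decomposition 3: common = {Dept, Advisor, Major}, closure = {Dept, Advisor, Office, GPA, Name, Major} → lossless.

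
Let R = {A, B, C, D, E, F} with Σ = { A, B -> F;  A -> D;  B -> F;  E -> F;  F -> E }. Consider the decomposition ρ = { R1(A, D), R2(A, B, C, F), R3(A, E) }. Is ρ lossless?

No

Chase test. Columns are A, B, C, D, E, F; row i has aⱼ where attribute j ∈ Ri, else bᵢⱼ.
Initial tableau (one row per fragment):
  row 1: a1 b12 b13 a4 b15 b16
  row 2: a1 a2 a3 b24 b25 a6
  row 3: a1 b32 b33 b34 a5 b36
Rows 1 and 2 agree on A; apply A→D and equate their D entries.
Rows 1 and 3 agree on A; apply A→D and equate their D entries.
No row becomes fully distinguished — the join is lossy.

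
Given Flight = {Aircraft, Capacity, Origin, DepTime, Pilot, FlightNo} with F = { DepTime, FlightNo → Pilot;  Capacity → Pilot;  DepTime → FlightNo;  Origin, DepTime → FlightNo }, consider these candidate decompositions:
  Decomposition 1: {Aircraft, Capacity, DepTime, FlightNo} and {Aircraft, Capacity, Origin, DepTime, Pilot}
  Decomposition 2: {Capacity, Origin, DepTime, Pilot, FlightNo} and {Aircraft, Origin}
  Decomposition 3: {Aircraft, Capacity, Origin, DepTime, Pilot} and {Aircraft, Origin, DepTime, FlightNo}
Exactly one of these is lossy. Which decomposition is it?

Decomposition 2

Decomposition 1: common = {Aircraft, Capacity, DepTime}, closure = {Aircraft, Capacity, DepTime, Pilot, FlightNo} → lossless.
Decomposition 2: common = {Origin}, closure = {Origin} → lossy.
Decomposition 3: common = {Aircraft, Origin, DepTime}, closure = {Aircraft, Origin, DepTime, Pilot, FlightNo} → lossless.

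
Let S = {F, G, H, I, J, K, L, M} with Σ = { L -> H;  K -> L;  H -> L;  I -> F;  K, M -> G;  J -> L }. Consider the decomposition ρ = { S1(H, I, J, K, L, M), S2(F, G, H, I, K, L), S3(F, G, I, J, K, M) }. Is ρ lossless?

Yes

Chase test. Columns are F, G, H, I, J, K, L, M; row i has aⱼ where attribute j ∈ Si, else bᵢⱼ.
Initial tableau (one row per fragment):
  row 1: b11 b12 a3 a4 a5 a6 a7 a8
  row 2: a1 a2 a3 a4 b25 a6 a7 b28
  row 3: a1 a2 b33 a4 a5 a6 b37 a8
Rows 1 and 3 agree on K; apply K→L and equate their L entries.
Rows 1 and 2 agree on I; apply I→F and equate their F entries.
Rows 1 and 3 agree on K, M; apply K, M→G and equate their G entries.
Rows 1 and 3 agree on L; apply L→H and equate their H entries.
Row 1 is now all distinguished symbols — the join is lossless.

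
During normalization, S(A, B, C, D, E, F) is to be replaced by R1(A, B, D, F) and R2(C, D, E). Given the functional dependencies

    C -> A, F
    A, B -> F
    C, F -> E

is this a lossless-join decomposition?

Common attributes: R1 ∩ R2 = {D}.
No dependency enlarges {D}, so (D)⁺ = {D}.
The closure contains neither all of R1 = {A, B, D, F} nor all of R2 = {C, D, E}, so the common attributes are not a superkey of either fragment. The join is lossy.

No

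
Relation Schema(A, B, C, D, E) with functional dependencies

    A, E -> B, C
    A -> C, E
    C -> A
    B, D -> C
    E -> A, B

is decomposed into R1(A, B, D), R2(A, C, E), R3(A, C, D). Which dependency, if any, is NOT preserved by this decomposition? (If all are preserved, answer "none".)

A, E → B, C: restricted closure across fragments reaches B, C.
A → C, E lies within R2.
C → A lies within R2.
B, D → C: restricted closure across fragments reaches C.
E → A, B: restricted closure across fragments reaches A, B.
Every dependency is enforceable on the fragments, so the decomposition is dependency-preserving.

none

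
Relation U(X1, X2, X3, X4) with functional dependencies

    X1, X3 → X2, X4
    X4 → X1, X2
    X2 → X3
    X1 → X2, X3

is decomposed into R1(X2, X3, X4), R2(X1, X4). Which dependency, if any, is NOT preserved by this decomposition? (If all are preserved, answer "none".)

none

X1, X3 → X2, X4: restricted closure across fragments reaches X2, X4.
X4 → X1, X2: restricted closure across fragments reaches X1, X2.
X2 → X3 lies within R1.
X1 → X2, X3: restricted closure across fragments reaches X2, X3.
Every dependency is enforceable on the fragments, so the decomposition is dependency-preserving.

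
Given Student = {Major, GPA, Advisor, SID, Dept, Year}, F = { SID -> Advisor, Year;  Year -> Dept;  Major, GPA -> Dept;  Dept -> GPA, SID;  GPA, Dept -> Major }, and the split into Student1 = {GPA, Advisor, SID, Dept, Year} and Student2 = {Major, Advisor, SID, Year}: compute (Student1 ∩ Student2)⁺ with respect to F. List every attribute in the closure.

Student1 ∩ Student2 = {Advisor, SID, Year}.
Year → Dept applies, adding Dept
Dept → GPA, SID applies, adding GPA
GPA, Dept → Major applies, adding Major
Closure: {Major, GPA, Advisor, SID, Dept, Year}.

Major, GPA, Advisor, SID, Dept, Year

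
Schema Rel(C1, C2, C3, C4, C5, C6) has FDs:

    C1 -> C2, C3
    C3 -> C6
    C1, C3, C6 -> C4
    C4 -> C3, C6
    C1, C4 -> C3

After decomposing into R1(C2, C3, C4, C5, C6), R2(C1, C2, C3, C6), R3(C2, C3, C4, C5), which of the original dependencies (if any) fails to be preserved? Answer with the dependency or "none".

C1, C3, C6 -> C4

Check C1, C3, C6 → C4: no single fragment contains all of {C1, C3, C4, C6}, and the restricted closure of {C1, C3, C6} across the fragments never reaches {C4}.
C1 → C2, C3 is preserved.
C3 → C6 is preserved.
C4 → C3, C6 is preserved.
C1, C4 → C3 is preserved.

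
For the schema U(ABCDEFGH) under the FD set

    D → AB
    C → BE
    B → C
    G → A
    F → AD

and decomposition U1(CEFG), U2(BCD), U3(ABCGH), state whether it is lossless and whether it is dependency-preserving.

Lossless test (chase): Rows 1 and 2 agree on C; apply C→BE and equate their BE entries. Rows 1 and 3 agree on C; apply C→BE and equate their BE entries. Rows 1 and 3 agree on G; apply G→A and equate their A entries. No row becomes fully distinguished — the join is lossy.
Dependency preservation: the restricted closure of {D} across the fragments never reaches {AB}, so D → AB cannot be enforced without a join — not preserved.

lossy and not dependency-preserving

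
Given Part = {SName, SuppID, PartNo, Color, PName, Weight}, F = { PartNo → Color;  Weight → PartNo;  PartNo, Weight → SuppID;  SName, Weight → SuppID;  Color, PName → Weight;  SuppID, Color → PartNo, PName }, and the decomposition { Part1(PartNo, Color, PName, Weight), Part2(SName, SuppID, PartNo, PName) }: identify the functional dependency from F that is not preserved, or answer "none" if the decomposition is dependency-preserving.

Check SuppID, Color → PartNo, PName: no single fragment contains all of {SuppID, PartNo, Color, PName}, and the restricted closure of {SuppID, Color} across the fragments never reaches {PartNo, PName}.
PartNo → Color is preserved.
Weight → PartNo is preserved.
PartNo, Weight → SuppID is preserved.
SName, Weight → SuppID is preserved.
Color, PName → Weight is preserved.

SuppID, Color → PartNo, PName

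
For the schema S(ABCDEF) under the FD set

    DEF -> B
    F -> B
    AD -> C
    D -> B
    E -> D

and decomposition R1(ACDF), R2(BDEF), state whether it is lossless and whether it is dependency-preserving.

Lossless test: (DF)⁺ = {BDF}, which is a superkey of neither fragment — lossy.
Dependency preservation: every FD's attributes lie within a single fragment, so each can be enforced locally — preserved.

lossy but dependency-preserving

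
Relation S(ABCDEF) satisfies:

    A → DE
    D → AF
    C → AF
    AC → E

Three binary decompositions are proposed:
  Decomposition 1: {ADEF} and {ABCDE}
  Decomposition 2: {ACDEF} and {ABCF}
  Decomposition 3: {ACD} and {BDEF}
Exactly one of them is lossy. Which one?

Decomposition 1: common = {ADE}, closure = {ADEF} → lossless.
Decomposition 2: common = {ACF}, closure = {ACDEF} → lossless.
Decomposition 3: common = {D}, closure = {ADEF} → lossy.

Decomposition 3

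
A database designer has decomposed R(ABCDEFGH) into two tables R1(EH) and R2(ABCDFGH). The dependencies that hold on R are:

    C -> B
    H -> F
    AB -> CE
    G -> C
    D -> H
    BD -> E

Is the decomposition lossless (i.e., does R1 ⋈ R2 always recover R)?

Common attributes: R1 ∩ R2 = {H}.
Closure of {H}: H → F applies, adding F. So (H)⁺ = {FH}.
The closure contains neither all of R1 = {EH} nor all of R2 = {ABCDFGH}, so the common attributes are not a superkey of either fragment. The join is lossy.

No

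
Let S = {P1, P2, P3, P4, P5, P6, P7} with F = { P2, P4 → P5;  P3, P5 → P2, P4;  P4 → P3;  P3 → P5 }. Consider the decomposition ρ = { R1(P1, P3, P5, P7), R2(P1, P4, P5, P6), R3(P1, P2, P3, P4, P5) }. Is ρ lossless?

Chase test. Columns are P1, P2, P3, P4, P5, P6, P7; row i has aⱼ where attribute j ∈ Ri, else bᵢⱼ.
Initial tableau (one row per fragment):
  row 1: a1 b12 a3 b14 a5 b16 a7
  row 2: a1 b22 b23 a4 a5 a6 b27
  row 3: a1 a2 a3 a4 a5 b36 b37
Rows 1 and 3 agree on P3, P5; apply P3, P5→P2, P4 and equate their P2, P4 entries.
Rows 1 and 2 agree on P4; apply P4→P3 and equate their P3 entries.
Rows 1 and 2 agree on P3, P5; apply P3, P5→P2, P4 and equate their P2, P4 entries.
No row becomes fully distinguished — the join is lossy.

No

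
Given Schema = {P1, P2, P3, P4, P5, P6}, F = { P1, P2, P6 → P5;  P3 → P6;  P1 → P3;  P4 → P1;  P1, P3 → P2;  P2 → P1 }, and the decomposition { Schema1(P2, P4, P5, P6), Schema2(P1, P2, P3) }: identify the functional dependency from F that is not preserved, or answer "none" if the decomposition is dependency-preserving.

P3 → P6

Check P3 → P6: no single fragment contains all of {P3, P6}, and the restricted closure of {P3} across the fragments never reaches {P6}.
P1, P2, P6 → P5 is preserved.
P1 → P3 is preserved.
P4 → P1 is preserved.
P1, P3 → P2 is preserved.
P2 → P1 is preserved.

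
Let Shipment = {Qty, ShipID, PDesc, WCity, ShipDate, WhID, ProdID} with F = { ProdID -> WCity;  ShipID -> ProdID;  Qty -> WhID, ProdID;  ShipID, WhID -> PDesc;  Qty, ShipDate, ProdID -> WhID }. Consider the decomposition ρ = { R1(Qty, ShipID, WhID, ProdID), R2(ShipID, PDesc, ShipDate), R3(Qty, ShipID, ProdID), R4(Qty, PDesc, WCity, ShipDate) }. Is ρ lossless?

No

Chase test. Columns are Qty, ShipID, PDesc, WCity, ShipDate, WhID, ProdID; row i has aⱼ where attribute j ∈ Ri, else bᵢⱼ.
Initial tableau (one row per fragment):
  row 1: a1 a2 b13 b14 b15 a6 a7
  row 2: b21 a2 a3 b24 a5 b26 b27
  row 3: a1 a2 b33 b34 b35 b36 a7
  row 4: a1 b42 a3 a4 a5 b46 b47
Rows 1 and 3 agree on ProdID; apply ProdID→WCity and equate their WCity entries.
Rows 1 and 2 agree on ShipID; apply ShipID→ProdID and equate their ProdID entries.
Rows 1 and 3 agree on Qty; apply Qty→WhID, ProdID and equate their WhID, ProdID entries.
Rows 1 and 4 agree on Qty; apply Qty→WhID, ProdID and equate their WhID, ProdID entries.
Rows 1 and 3 agree on ShipID, WhID; apply ShipID, WhID→PDesc and equate their PDesc entries.
Rows 1 and 2 agree on ProdID; apply ProdID→WCity and equate their WCity entries.
Rows 1 and 4 agree on ProdID; apply ProdID→WCity and equate their WCity entries.
No row becomes fully distinguished — the join is lossy.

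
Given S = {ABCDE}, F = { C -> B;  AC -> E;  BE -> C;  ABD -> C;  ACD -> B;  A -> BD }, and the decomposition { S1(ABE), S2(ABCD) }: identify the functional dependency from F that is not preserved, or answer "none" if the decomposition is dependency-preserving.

Check BE → C: no single fragment contains all of {BCE}, and the restricted closure of {BE} across the fragments never reaches {C}.
C → B is preserved.
AC → E is preserved.
ABD → C is preserved.
ACD → B is preserved.
A → BD is preserved.

BE -> C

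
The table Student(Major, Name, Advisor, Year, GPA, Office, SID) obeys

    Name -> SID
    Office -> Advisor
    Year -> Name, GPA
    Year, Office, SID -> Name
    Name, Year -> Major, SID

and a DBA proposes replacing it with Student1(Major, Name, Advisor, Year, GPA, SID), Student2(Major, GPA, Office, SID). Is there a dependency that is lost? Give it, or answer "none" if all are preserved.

Office -> Advisor

Check Office → Advisor: no single fragment contains all of {Advisor, Office}, and the restricted closure of {Office} across the fragments never reaches {Advisor}.
Name → SID is preserved.
Year → Name, GPA is preserved.
Year, Office, SID → Name is preserved.
Name, Year → Major, SID is preserved.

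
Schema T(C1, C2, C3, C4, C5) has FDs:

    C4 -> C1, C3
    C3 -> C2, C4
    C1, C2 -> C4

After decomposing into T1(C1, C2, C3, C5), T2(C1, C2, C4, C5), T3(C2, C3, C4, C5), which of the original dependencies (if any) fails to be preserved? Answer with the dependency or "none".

none

C4 → C1, C3: restricted closure across fragments reaches C1, C3.
C3 → C2, C4 lies within T3.
C1, C2 → C4 lies within T2.
Every dependency is enforceable on the fragments, so the decomposition is dependency-preserving.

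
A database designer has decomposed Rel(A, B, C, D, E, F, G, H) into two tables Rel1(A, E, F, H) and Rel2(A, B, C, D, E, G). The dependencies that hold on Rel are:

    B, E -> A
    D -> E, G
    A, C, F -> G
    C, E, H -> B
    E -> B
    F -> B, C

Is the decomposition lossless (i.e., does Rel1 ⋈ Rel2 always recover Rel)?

No

Common attributes: Rel1 ∩ Rel2 = {A, E}.
Closure of {A, E}: E → B applies, adding B. So (A, E)⁺ = {A, B, E}.
The closure contains neither all of Rel1 = {A, E, F, H} nor all of Rel2 = {A, B, C, D, E, G}, so the common attributes are not a superkey of either fragment. The join is lossy.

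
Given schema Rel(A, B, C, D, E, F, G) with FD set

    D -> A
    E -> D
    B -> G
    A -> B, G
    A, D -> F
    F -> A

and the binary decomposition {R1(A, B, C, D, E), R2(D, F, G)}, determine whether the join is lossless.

Yes

Common attributes: R1 ∩ R2 = {D}.
Closure of {D}: D → A applies, adding A; A → B, G applies, adding B, G; A, D → F applies, adding F. So (D)⁺ = {A, B, D, F, G}.
This closure contains every attribute of R2, so R1 ∩ R2 → R2. The join is lossless.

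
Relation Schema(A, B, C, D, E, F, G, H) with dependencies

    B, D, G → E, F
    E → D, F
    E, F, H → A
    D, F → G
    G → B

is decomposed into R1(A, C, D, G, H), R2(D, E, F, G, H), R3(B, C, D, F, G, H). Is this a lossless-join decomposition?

Yes

Chase test. Columns are A, B, C, D, E, F, G, H; row i has aⱼ where attribute j ∈ Ri, else bᵢⱼ.
Initial tableau (one row per fragment):
  row 1: a1 b12 a3 a4 b15 b16 a7 a8
  row 2: b21 b22 b23 a4 a5 a6 a7 a8
  row 3: b31 a2 a3 a4 b35 a6 a7 a8
Rows 1 and 2 agree on G; apply G→B and equate their B entries.
Rows 1 and 3 agree on G; apply G→B and equate their B entries.
Rows 1 and 2 agree on B, D, G; apply B, D, G→E, F and equate their E, F entries.
Rows 1 and 3 agree on B, D, G; apply B, D, G→E, F and equate their E, F entries.
Rows 1 and 2 agree on E, F, H; apply E, F, H→A and equate their A entries.
Rows 1 and 3 agree on E, F, H; apply E, F, H→A and equate their A entries.
Row 1 is now all distinguished symbols — the join is lossless.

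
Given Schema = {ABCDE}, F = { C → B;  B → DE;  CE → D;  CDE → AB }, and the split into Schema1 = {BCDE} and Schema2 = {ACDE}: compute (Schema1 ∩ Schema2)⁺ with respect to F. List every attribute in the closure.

ABCDE

Schema1 ∩ Schema2 = {CDE}.
C → B applies, adding B
CDE → AB applies, adding A
Closure: {ABCDE}.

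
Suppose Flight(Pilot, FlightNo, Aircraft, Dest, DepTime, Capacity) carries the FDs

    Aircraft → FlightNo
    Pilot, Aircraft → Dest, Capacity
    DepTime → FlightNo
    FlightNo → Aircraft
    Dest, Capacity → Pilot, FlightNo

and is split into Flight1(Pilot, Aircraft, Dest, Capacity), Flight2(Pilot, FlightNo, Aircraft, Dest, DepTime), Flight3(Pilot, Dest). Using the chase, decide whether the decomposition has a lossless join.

Yes

Chase test. Columns are Pilot, FlightNo, Aircraft, Dest, DepTime, Capacity; row i has aⱼ where attribute j ∈ Flighti, else bᵢⱼ.
Initial tableau (one row per fragment):
  row 1: a1 b12 a3 a4 b15 a6
  row 2: a1 a2 a3 a4 a5 b26
  row 3: a1 b32 b33 a4 b35 b36
Rows 1 and 2 agree on Aircraft; apply Aircraft→FlightNo and equate their FlightNo entries.
Rows 1 and 2 agree on Pilot, Aircraft; apply Pilot, Aircraft→Dest, Capacity and equate their Dest, Capacity entries.
Row 2 is now all distinguished symbols — the join is lossless.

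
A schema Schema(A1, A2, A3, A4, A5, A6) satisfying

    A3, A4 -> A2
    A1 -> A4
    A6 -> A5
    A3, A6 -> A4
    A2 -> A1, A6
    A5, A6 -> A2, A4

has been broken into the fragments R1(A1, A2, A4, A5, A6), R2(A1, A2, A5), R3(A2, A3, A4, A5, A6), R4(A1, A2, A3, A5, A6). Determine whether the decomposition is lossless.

Chase test. Columns are A1, A2, A3, A4, A5, A6; row i has aⱼ where attribute j ∈ Ri, else bᵢⱼ.
Initial tableau (one row per fragment):
  row 1: a1 a2 b13 a4 a5 a6
  row 2: a1 a2 b23 b24 a5 b26
  row 3: b31 a2 a3 a4 a5 a6
  row 4: a1 a2 a3 b44 a5 a6
Rows 1 and 2 agree on A1; apply A1→A4 and equate their A4 entries.
Rows 1 and 4 agree on A1; apply A1→A4 and equate their A4 entries.
Rows 1 and 2 agree on A2; apply A2→A1, A6 and equate their A1, A6 entries.
Rows 1 and 3 agree on A2; apply A2→A1, A6 and equate their A1, A6 entries.
Row 3 is now all distinguished symbols — the join is lossless.

Yes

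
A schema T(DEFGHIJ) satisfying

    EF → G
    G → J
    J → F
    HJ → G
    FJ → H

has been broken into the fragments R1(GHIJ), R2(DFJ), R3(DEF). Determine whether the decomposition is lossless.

Chase test. Columns are DEFGHIJ; row i has aⱼ where attribute j ∈ Ri, else bᵢⱼ.
Initial tableau (one row per fragment):
  row 1: b11 b12 b13 a4 a5 a6 a7
  row 2: a1 b22 a3 b24 b25 b26 a7
  row 3: a1 a2 a3 b34 b35 b36 b37
Rows 1 and 2 agree on J; apply J→F and equate their F entries.
Rows 1 and 2 agree on FJ; apply FJ→H and equate their H entries.
Rows 1 and 2 agree on HJ; apply HJ→G and equate their G entries.
No row becomes fully distinguished — the join is lossy.

No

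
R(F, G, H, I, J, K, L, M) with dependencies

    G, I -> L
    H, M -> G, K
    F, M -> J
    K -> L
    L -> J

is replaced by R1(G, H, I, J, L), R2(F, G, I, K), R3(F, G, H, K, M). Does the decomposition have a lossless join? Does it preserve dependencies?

Lossless test (chase): Rows 1 and 2 agree on G, I; apply G, I→L and equate their L entries. Rows 2 and 3 agree on K; apply K→L and equate their L entries. Rows 1 and 2 agree on L; apply L→J and equate their J entries. Rows 1 and 3 agree on L; apply L→J and equate their J entries. No row becomes fully distinguished — the join is lossy.
Dependency preservation: the restricted closure of {F, M} across the fragments never reaches {J}, so F, M → J cannot be enforced without a join — not preserved.

lossy and not dependency-preserving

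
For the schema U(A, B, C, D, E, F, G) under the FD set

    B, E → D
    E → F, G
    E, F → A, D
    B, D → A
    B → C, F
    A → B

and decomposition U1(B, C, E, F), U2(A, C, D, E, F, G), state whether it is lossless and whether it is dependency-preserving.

lossless but not dependency-preserving

Lossless test: (C, E, F)⁺ = {A, B, C, D, E, F, G}, which contains all of one fragment — lossless.
Dependency preservation: the restricted closure of {B, D} across the fragments never reaches {A}, so B, D → A cannot be enforced without a join — not preserved.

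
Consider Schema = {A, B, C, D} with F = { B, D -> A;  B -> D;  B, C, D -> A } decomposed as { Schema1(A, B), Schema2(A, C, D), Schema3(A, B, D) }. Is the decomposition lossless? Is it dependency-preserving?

Lossless test (chase): Rows 1 and 3 agree on B; apply B→D and equate their D entries. No row becomes fully distinguished — the join is lossy.
Dependency preservation: B, C, D → A is not contained in any single fragment, but the restricted closure of its left-hand side across the fragments still reaches the right-hand side; the remaining FDs each lie inside some fragment. All dependencies are preserved.

lossy but dependency-preserving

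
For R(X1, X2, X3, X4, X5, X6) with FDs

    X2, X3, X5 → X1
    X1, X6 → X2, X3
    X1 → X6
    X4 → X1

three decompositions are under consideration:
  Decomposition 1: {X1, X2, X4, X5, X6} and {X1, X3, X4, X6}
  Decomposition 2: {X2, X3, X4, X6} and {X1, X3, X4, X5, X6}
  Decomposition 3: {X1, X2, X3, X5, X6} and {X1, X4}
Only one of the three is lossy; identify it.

Decomposition 3

Decomposition 1: common = {X1, X4, X6}, closure = {X1, X2, X3, X4, X6} → lossless.
Decomposition 2: common = {X3, X4, X6}, closure = {X1, X2, X3, X4, X6} → lossless.
Decomposition 3: common = {X1}, closure = {X1, X2, X3, X6} → lossy.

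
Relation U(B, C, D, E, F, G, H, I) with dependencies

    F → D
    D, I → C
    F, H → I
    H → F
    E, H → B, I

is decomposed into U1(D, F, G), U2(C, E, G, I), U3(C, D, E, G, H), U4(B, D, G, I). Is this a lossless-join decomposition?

Chase test. Columns are B, C, D, E, F, G, H, I; row i has aⱼ where attribute j ∈ Ui, else bᵢⱼ.
Initial tableau (one row per fragment):
  row 1: b11 b12 a3 b14 a5 a6 b17 b18
  row 2: b21 a2 b23 a4 b25 a6 b27 a8
  row 3: b31 a2 a3 a4 b35 a6 a7 b38
  row 4: a1 b42 a3 b44 b45 a6 b47 a8
No row becomes fully distinguished — the join is lossy.

No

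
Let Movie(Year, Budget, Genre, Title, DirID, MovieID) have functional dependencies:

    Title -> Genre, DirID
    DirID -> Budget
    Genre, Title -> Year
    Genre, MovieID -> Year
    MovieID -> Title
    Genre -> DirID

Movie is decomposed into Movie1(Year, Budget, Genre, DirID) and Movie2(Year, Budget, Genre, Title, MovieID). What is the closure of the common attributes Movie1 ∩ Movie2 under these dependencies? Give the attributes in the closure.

Year, Budget, Genre, DirID

Movie1 ∩ Movie2 = {Year, Budget, Genre}.
Genre → DirID applies, adding DirID
Closure: {Year, Budget, Genre, DirID}.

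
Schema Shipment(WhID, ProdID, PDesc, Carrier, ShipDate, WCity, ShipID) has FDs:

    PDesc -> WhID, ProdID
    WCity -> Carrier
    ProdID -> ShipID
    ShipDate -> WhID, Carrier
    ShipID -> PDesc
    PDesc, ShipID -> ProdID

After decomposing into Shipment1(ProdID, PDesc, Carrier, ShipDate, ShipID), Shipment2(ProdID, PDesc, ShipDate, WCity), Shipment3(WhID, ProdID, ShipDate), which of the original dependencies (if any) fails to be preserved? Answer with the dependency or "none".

Check WCity → Carrier: no single fragment contains all of {Carrier, WCity}, and the restricted closure of {WCity} across the fragments never reaches {Carrier}.
PDesc → WhID, ProdID is preserved.
ProdID → ShipID is preserved.
ShipDate → WhID, Carrier is preserved.
ShipID → PDesc is preserved.
PDesc, ShipID → ProdID is preserved.

WCity -> Carrier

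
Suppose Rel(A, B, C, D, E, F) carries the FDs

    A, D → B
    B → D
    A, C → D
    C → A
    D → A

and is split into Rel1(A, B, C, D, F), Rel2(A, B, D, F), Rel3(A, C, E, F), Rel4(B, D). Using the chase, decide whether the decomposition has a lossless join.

Yes

Chase test. Columns are A, B, C, D, E, F; row i has aⱼ where attribute j ∈ Reli, else bᵢⱼ.
Initial tableau (one row per fragment):
  row 1: a1 a2 a3 a4 b15 a6
  row 2: a1 a2 b23 a4 b25 a6
  row 3: a1 b32 a3 b34 a5 a6
  row 4: b41 a2 b43 a4 b45 b46
Rows 1 and 3 agree on A, C; apply A, C→D and equate their D entries.
Rows 1 and 4 agree on D; apply D→A and equate their A entries.
Rows 1 and 3 agree on A, D; apply A, D→B and equate their B entries.
Row 3 is now all distinguished symbols — the join is lossless.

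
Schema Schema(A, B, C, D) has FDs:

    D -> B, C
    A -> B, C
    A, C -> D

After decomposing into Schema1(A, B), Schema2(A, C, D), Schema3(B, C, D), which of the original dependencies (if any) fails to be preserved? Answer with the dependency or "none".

D → B, C lies within Schema3.
A → B, C: restricted closure across fragments reaches B, C.
A, C → D lies within Schema2.
Every dependency is enforceable on the fragments, so the decomposition is dependency-preserving.

none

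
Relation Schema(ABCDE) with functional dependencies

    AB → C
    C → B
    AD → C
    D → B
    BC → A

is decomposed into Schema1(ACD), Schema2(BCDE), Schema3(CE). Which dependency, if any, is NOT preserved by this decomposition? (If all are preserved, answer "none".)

AB → C

Check AB → C: no single fragment contains all of {ABC}, and the restricted closure of {AB} across the fragments never reaches {C}.
C → B is preserved.
AD → C is preserved.
D → B is preserved.
BC → A is preserved.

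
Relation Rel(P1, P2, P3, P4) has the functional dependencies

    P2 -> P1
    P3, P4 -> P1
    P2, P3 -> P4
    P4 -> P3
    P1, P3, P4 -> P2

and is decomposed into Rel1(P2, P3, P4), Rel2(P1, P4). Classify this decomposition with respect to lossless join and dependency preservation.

lossless but not dependency-preserving

Lossless test: (P4)⁺ = {P1, P2, P3, P4}, which contains all of one fragment — lossless.
Dependency preservation: the restricted closure of {P2} across the fragments never reaches {P1}, so P2 → P1 cannot be enforced without a join — not preserved.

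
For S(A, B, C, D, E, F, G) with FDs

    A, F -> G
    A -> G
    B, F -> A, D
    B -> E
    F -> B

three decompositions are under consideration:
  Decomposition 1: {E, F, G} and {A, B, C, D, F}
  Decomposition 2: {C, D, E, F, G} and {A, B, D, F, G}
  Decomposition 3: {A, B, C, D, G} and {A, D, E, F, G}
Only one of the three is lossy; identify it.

Decomposition 1: common = {F}, closure = {A, B, D, E, F, G} → lossless.
Decomposition 2: common = {D, F, G}, closure = {A, B, D, E, F, G} → lossless.
Decomposition 3: common = {A, D, G}, closure = {A, D, G} → lossy.

Decomposition 3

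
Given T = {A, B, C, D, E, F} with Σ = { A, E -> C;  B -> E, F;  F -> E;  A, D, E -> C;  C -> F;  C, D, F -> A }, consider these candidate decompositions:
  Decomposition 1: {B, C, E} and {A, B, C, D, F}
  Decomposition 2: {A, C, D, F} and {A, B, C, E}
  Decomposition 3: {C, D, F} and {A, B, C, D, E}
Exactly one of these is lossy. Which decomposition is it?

Decomposition 2

Decomposition 1: common = {B, C}, closure = {B, C, E, F} → lossless.
Decomposition 2: common = {A, C}, closure = {A, C, E, F} → lossy.
Decomposition 3: common = {C, D}, closure = {A, C, D, E, F} → lossless.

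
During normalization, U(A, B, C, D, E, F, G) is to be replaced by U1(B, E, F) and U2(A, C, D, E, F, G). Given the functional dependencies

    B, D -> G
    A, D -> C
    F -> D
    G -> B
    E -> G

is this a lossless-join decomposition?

Common attributes: U1 ∩ U2 = {E, F}.
Closure of {E, F}: F → D applies, adding D; E → G applies, adding G; G → B applies, adding B. So (E, F)⁺ = {B, D, E, F, G}.
This closure contains every attribute of U1, so U1 ∩ U2 → U1. The join is lossless.

Yes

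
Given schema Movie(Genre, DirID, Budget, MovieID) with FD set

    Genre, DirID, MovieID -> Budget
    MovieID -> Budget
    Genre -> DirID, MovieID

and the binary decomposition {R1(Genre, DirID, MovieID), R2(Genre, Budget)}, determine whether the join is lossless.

Yes

Common attributes: R1 ∩ R2 = {Genre}.
Closure of {Genre}: Genre → DirID, MovieID applies, adding DirID, MovieID; Genre, DirID, MovieID → Budget applies, adding Budget. So (Genre)⁺ = {Genre, DirID, Budget, MovieID}.
This closure contains every attribute of R1, so R1 ∩ R2 → R1. The join is lossless.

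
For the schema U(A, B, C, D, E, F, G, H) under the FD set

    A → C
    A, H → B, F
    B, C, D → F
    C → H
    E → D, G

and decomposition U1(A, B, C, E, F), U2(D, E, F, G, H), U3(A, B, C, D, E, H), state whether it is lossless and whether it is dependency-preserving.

lossless but not dependency-preserving

Lossless test (chase): Rows 1 and 3 agree on C; apply C→H and equate their H entries. Rows 1 and 2 agree on E; apply E→D, G and equate their D, G entries. Rows 1 and 3 agree on E; apply E→D, G and equate their D, G entries. Rows 1 and 3 agree on A, H; apply A, H→B, F and equate their B, F entries. Row 1 is now all distinguished symbols — the join is lossless.
Dependency preservation: the restricted closure of {B, C, D} across the fragments never reaches {F}, so B, C, D → F cannot be enforced without a join — not preserved.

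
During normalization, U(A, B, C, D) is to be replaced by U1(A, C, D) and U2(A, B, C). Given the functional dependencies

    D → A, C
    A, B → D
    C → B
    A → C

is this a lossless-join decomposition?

Yes

Common attributes: U1 ∩ U2 = {A, C}.
Closure of {A, C}: C → B applies, adding B; A, B → D applies, adding D. So (A, C)⁺ = {A, B, C, D}.
This closure contains every attribute of U1, so U1 ∩ U2 → U1. The join is lossless.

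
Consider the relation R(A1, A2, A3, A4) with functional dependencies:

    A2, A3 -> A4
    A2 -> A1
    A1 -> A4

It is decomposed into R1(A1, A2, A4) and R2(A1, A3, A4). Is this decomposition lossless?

No

Common attributes: R1 ∩ R2 = {A1, A4}.
No dependency enlarges {A1, A4}, so (A1, A4)⁺ = {A1, A4}.
The closure contains neither all of R1 = {A1, A2, A4} nor all of R2 = {A1, A3, A4}, so the common attributes are not a superkey of either fragment. The join is lossy.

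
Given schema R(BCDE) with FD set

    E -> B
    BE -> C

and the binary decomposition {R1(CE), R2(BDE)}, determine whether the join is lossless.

Common attributes: R1 ∩ R2 = {E}.
Closure of {E}: E → B applies, adding B; BE → C applies, adding C. So (E)⁺ = {BCE}.
This closure contains every attribute of R1, so R1 ∩ R2 → R1. The join is lossless.

Yes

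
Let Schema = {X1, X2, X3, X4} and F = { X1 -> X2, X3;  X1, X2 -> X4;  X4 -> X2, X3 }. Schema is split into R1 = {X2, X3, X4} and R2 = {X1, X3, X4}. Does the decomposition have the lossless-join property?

Common attributes: R1 ∩ R2 = {X3, X4}.
Closure of {X3, X4}: X4 → X2, X3 applies, adding X2. So (X3, X4)⁺ = {X2, X3, X4}.
This closure contains every attribute of R1, so R1 ∩ R2 → R1. The join is lossless.

Yes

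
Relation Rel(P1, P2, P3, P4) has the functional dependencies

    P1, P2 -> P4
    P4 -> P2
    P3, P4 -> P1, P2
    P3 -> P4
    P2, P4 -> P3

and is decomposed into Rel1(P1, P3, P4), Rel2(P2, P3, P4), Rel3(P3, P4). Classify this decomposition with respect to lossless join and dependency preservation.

Lossless test (chase): Rows 1 and 2 agree on P4; apply P4→P2 and equate their P2 entries. Rows 1 and 3 agree on P4; apply P4→P2 and equate their P2 entries. Rows 1 and 2 agree on P3, P4; apply P3, P4→P1, P2 and equate their P1, P2 entries. Rows 1 and 3 agree on P3, P4; apply P3, P4→P1, P2 and equate their P1, P2 entries. Row 1 is now all distinguished symbols — the join is lossless.
Dependency preservation: the restricted closure of {P1, P2} across the fragments never reaches {P4}, so P1, P2 → P4 cannot be enforced without a join — not preserved.

lossless but not dependency-preserving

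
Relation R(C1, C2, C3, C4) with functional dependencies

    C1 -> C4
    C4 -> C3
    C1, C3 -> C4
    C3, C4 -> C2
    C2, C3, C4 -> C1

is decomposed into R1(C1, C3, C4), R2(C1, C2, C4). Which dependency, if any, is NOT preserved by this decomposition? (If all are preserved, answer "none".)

none

C1 → C4 lies within R1.
C4 → C3 lies within R1.
C1, C3 → C4 lies within R1.
C3, C4 → C2: restricted closure across fragments reaches C2.
C2, C3, C4 → C1: restricted closure across fragments reaches C1.
Every dependency is enforceable on the fragments, so the decomposition is dependency-preserving.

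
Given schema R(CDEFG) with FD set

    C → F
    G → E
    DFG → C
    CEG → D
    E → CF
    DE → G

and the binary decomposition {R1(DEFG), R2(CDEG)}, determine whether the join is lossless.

Common attributes: R1 ∩ R2 = {DEG}.
Closure of {DEG}: E → CF applies, adding CF. So (DEG)⁺ = {CDEFG}.
This closure contains every attribute of R1, so R1 ∩ R2 → R1. The join is lossless.

Yes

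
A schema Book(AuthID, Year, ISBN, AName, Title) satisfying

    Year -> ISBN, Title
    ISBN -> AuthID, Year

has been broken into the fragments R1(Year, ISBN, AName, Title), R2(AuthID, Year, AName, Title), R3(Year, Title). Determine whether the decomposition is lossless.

Chase test. Columns are AuthID, Year, ISBN, AName, Title; row i has aⱼ where attribute j ∈ Ri, else bᵢⱼ.
Initial tableau (one row per fragment):
  row 1: b11 a2 a3 a4 a5
  row 2: a1 a2 b23 a4 a5
  row 3: b31 a2 b33 b34 a5
Rows 1 and 2 agree on Year; apply Year→ISBN, Title and equate their ISBN, Title entries.
Rows 1 and 3 agree on Year; apply Year→ISBN, Title and equate their ISBN, Title entries.
Rows 1 and 2 agree on ISBN; apply ISBN→AuthID, Year and equate their AuthID, Year entries.
Rows 1 and 3 agree on ISBN; apply ISBN→AuthID, Year and equate their AuthID, Year entries.
Row 1 is now all distinguished symbols — the join is lossless.

Yes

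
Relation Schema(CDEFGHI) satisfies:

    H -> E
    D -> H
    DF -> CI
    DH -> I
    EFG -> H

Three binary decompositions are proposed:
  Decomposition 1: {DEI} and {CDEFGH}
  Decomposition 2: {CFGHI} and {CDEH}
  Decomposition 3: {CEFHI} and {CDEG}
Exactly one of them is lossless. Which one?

Decomposition 1: common = {DE}, closure = {DEHI} → lossless.
Decomposition 2: common = {CH}, closure = {CEH} → lossy.
Decomposition 3: common = {CE}, closure = {CE} → lossy.

Decomposition 1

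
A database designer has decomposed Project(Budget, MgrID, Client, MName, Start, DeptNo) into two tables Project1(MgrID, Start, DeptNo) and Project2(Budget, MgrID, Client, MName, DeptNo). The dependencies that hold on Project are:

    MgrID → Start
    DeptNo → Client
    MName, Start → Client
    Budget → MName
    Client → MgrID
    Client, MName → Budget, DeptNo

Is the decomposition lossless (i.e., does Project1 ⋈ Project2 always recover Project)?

Yes

Common attributes: Project1 ∩ Project2 = {MgrID, DeptNo}.
Closure of {MgrID, DeptNo}: MgrID → Start applies, adding Start; DeptNo → Client applies, adding Client. So (MgrID, DeptNo)⁺ = {MgrID, Client, Start, DeptNo}.
This closure contains every attribute of Project1, so Project1 ∩ Project2 → Project1. The join is lossless.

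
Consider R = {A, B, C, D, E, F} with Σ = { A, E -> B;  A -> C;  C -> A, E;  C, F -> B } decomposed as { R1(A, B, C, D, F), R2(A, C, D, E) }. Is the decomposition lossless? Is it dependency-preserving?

Lossless test: (A, C, D)⁺ = {A, B, C, D, E}, which contains all of one fragment — lossless.
Dependency preservation: A, E → B is not contained in any single fragment, but the restricted closure of its left-hand side across the fragments still reaches the right-hand side; the remaining FDs each lie inside some fragment. All dependencies are preserved.

lossless and dependency-preserving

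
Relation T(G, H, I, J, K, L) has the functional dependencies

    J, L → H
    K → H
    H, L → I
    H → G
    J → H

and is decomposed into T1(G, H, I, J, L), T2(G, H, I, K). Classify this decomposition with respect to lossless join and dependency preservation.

lossy but dependency-preserving

Lossless test: (G, H, I)⁺ = {G, H, I}, which is a superkey of neither fragment — lossy.
Dependency preservation: every FD's attributes lie within a single fragment, so each can be enforced locally — preserved.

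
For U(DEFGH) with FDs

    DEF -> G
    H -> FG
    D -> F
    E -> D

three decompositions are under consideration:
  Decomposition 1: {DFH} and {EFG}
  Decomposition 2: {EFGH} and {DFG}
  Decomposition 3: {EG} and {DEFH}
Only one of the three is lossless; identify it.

Decomposition 3

Decomposition 1: common = {F}, closure = {F} → lossy.
Decomposition 2: common = {FG}, closure = {FG} → lossy.
Decomposition 3: common = {E}, closure = {DEFG} → lossless.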